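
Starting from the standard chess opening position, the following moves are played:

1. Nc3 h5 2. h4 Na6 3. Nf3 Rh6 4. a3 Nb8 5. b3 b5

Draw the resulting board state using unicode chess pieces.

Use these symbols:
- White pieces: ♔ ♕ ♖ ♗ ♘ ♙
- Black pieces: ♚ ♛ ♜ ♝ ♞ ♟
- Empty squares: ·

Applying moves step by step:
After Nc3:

♜ ♞ ♝ ♛ ♚ ♝ ♞ ♜
♟ ♟ ♟ ♟ ♟ ♟ ♟ ♟
· · · · · · · ·
· · · · · · · ·
· · · · · · · ·
· · ♘ · · · · ·
♙ ♙ ♙ ♙ ♙ ♙ ♙ ♙
♖ · ♗ ♕ ♔ ♗ ♘ ♖


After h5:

♜ ♞ ♝ ♛ ♚ ♝ ♞ ♜
♟ ♟ ♟ ♟ ♟ ♟ ♟ ·
· · · · · · · ·
· · · · · · · ♟
· · · · · · · ·
· · ♘ · · · · ·
♙ ♙ ♙ ♙ ♙ ♙ ♙ ♙
♖ · ♗ ♕ ♔ ♗ ♘ ♖


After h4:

♜ ♞ ♝ ♛ ♚ ♝ ♞ ♜
♟ ♟ ♟ ♟ ♟ ♟ ♟ ·
· · · · · · · ·
· · · · · · · ♟
· · · · · · · ♙
· · ♘ · · · · ·
♙ ♙ ♙ ♙ ♙ ♙ ♙ ·
♖ · ♗ ♕ ♔ ♗ ♘ ♖


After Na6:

♜ · ♝ ♛ ♚ ♝ ♞ ♜
♟ ♟ ♟ ♟ ♟ ♟ ♟ ·
♞ · · · · · · ·
· · · · · · · ♟
· · · · · · · ♙
· · ♘ · · · · ·
♙ ♙ ♙ ♙ ♙ ♙ ♙ ·
♖ · ♗ ♕ ♔ ♗ ♘ ♖


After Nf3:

♜ · ♝ ♛ ♚ ♝ ♞ ♜
♟ ♟ ♟ ♟ ♟ ♟ ♟ ·
♞ · · · · · · ·
· · · · · · · ♟
· · · · · · · ♙
· · ♘ · · ♘ · ·
♙ ♙ ♙ ♙ ♙ ♙ ♙ ·
♖ · ♗ ♕ ♔ ♗ · ♖


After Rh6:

♜ · ♝ ♛ ♚ ♝ ♞ ·
♟ ♟ ♟ ♟ ♟ ♟ ♟ ·
♞ · · · · · · ♜
· · · · · · · ♟
· · · · · · · ♙
· · ♘ · · ♘ · ·
♙ ♙ ♙ ♙ ♙ ♙ ♙ ·
♖ · ♗ ♕ ♔ ♗ · ♖


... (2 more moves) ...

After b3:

♜ ♞ ♝ ♛ ♚ ♝ ♞ ·
♟ ♟ ♟ ♟ ♟ ♟ ♟ ·
· · · · · · · ♜
· · · · · · · ♟
· · · · · · · ♙
♙ ♙ ♘ · · ♘ · ·
· · ♙ ♙ ♙ ♙ ♙ ·
♖ · ♗ ♕ ♔ ♗ · ♖


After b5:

♜ ♞ ♝ ♛ ♚ ♝ ♞ ·
♟ · ♟ ♟ ♟ ♟ ♟ ·
· · · · · · · ♜
· ♟ · · · · · ♟
· · · · · · · ♙
♙ ♙ ♘ · · ♘ · ·
· · ♙ ♙ ♙ ♙ ♙ ·
♖ · ♗ ♕ ♔ ♗ · ♖



  a b c d e f g h
  ─────────────────
8│♜ ♞ ♝ ♛ ♚ ♝ ♞ ·│8
7│♟ · ♟ ♟ ♟ ♟ ♟ ·│7
6│· · · · · · · ♜│6
5│· ♟ · · · · · ♟│5
4│· · · · · · · ♙│4
3│♙ ♙ ♘ · · ♘ · ·│3
2│· · ♙ ♙ ♙ ♙ ♙ ·│2
1│♖ · ♗ ♕ ♔ ♗ · ♖│1
  ─────────────────
  a b c d e f g h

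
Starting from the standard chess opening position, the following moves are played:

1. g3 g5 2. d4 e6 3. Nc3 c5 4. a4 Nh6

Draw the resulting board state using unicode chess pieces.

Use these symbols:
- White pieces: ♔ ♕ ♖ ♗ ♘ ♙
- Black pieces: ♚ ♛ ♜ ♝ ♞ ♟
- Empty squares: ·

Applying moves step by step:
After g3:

♜ ♞ ♝ ♛ ♚ ♝ ♞ ♜
♟ ♟ ♟ ♟ ♟ ♟ ♟ ♟
· · · · · · · ·
· · · · · · · ·
· · · · · · · ·
· · · · · · ♙ ·
♙ ♙ ♙ ♙ ♙ ♙ · ♙
♖ ♘ ♗ ♕ ♔ ♗ ♘ ♖


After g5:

♜ ♞ ♝ ♛ ♚ ♝ ♞ ♜
♟ ♟ ♟ ♟ ♟ ♟ · ♟
· · · · · · · ·
· · · · · · ♟ ·
· · · · · · · ·
· · · · · · ♙ ·
♙ ♙ ♙ ♙ ♙ ♙ · ♙
♖ ♘ ♗ ♕ ♔ ♗ ♘ ♖


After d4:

♜ ♞ ♝ ♛ ♚ ♝ ♞ ♜
♟ ♟ ♟ ♟ ♟ ♟ · ♟
· · · · · · · ·
· · · · · · ♟ ·
· · · ♙ · · · ·
· · · · · · ♙ ·
♙ ♙ ♙ · ♙ ♙ · ♙
♖ ♘ ♗ ♕ ♔ ♗ ♘ ♖


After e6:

♜ ♞ ♝ ♛ ♚ ♝ ♞ ♜
♟ ♟ ♟ ♟ · ♟ · ♟
· · · · ♟ · · ·
· · · · · · ♟ ·
· · · ♙ · · · ·
· · · · · · ♙ ·
♙ ♙ ♙ · ♙ ♙ · ♙
♖ ♘ ♗ ♕ ♔ ♗ ♘ ♖


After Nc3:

♜ ♞ ♝ ♛ ♚ ♝ ♞ ♜
♟ ♟ ♟ ♟ · ♟ · ♟
· · · · ♟ · · ·
· · · · · · ♟ ·
· · · ♙ · · · ·
· · ♘ · · · ♙ ·
♙ ♙ ♙ · ♙ ♙ · ♙
♖ · ♗ ♕ ♔ ♗ ♘ ♖


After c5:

♜ ♞ ♝ ♛ ♚ ♝ ♞ ♜
♟ ♟ · ♟ · ♟ · ♟
· · · · ♟ · · ·
· · ♟ · · · ♟ ·
· · · ♙ · · · ·
· · ♘ · · · ♙ ·
♙ ♙ ♙ · ♙ ♙ · ♙
♖ · ♗ ♕ ♔ ♗ ♘ ♖


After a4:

♜ ♞ ♝ ♛ ♚ ♝ ♞ ♜
♟ ♟ · ♟ · ♟ · ♟
· · · · ♟ · · ·
· · ♟ · · · ♟ ·
♙ · · ♙ · · · ·
· · ♘ · · · ♙ ·
· ♙ ♙ · ♙ ♙ · ♙
♖ · ♗ ♕ ♔ ♗ ♘ ♖


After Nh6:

♜ ♞ ♝ ♛ ♚ ♝ · ♜
♟ ♟ · ♟ · ♟ · ♟
· · · · ♟ · · ♞
· · ♟ · · · ♟ ·
♙ · · ♙ · · · ·
· · ♘ · · · ♙ ·
· ♙ ♙ · ♙ ♙ · ♙
♖ · ♗ ♕ ♔ ♗ ♘ ♖



  a b c d e f g h
  ─────────────────
8│♜ ♞ ♝ ♛ ♚ ♝ · ♜│8
7│♟ ♟ · ♟ · ♟ · ♟│7
6│· · · · ♟ · · ♞│6
5│· · ♟ · · · ♟ ·│5
4│♙ · · ♙ · · · ·│4
3│· · ♘ · · · ♙ ·│3
2│· ♙ ♙ · ♙ ♙ · ♙│2
1│♖ · ♗ ♕ ♔ ♗ ♘ ♖│1
  ─────────────────
  a b c d e f g h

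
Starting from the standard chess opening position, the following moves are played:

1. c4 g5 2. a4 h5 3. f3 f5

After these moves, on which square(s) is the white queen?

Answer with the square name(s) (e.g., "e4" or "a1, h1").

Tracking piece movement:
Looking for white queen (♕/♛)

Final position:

  a b c d e f g h
  ─────────────────
8│♜ ♞ ♝ ♛ ♚ ♝ ♞ ♜│8
7│♟ ♟ ♟ ♟ ♟ · · ·│7
6│· · · · · · · ·│6
5│· · · · · ♟ ♟ ♟│5
4│♙ · ♙ · · · · ·│4
3│· · · · · ♙ · ·│3
2│· ♙ · ♙ ♙ · ♙ ♙│2
1│♖ ♘ ♗ ♕ ♔ ♗ ♘ ♖│1
  ─────────────────
  a b c d e f g h


d1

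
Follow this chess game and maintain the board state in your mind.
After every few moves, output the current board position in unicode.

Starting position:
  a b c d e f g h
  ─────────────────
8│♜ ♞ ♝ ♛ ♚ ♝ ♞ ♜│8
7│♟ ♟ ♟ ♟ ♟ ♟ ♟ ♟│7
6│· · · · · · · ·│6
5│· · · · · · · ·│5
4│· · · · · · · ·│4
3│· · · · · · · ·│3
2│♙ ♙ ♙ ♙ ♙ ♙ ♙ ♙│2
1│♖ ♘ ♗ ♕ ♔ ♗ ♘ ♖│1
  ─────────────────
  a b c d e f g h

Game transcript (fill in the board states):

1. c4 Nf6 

  a b c d e f g h
  ─────────────────
8│♜ ♞ ♝ ♛ ♚ ♝ · ♜│8
7│♟ ♟ ♟ ♟ ♟ ♟ ♟ ♟│7
6│· · · · · ♞ · ·│6
5│· · · · · · · ·│5
4│· · ♙ · · · · ·│4
3│· · · · · · · ·│3
2│♙ ♙ · ♙ ♙ ♙ ♙ ♙│2
1│♖ ♘ ♗ ♕ ♔ ♗ ♘ ♖│1
  ─────────────────
  a b c d e f g h

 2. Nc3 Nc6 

  a b c d e f g h
  ─────────────────
8│♜ · ♝ ♛ ♚ ♝ · ♜│8
7│♟ ♟ ♟ ♟ ♟ ♟ ♟ ♟│7
6│· · ♞ · · ♞ · ·│6
5│· · · · · · · ·│5
4│· · ♙ · · · · ·│4
3│· · ♘ · · · · ·│3
2│♙ ♙ · ♙ ♙ ♙ ♙ ♙│2
1│♖ · ♗ ♕ ♔ ♗ ♘ ♖│1
  ─────────────────
  a b c d e f g h

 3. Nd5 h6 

  a b c d e f g h
  ─────────────────
8│♜ · ♝ ♛ ♚ ♝ · ♜│8
7│♟ ♟ ♟ ♟ ♟ ♟ ♟ ·│7
6│· · ♞ · · ♞ · ♟│6
5│· · · ♘ · · · ·│5
4│· · ♙ · · · · ·│4
3│· · · · · · · ·│3
2│♙ ♙ · ♙ ♙ ♙ ♙ ♙│2
1│♖ · ♗ ♕ ♔ ♗ ♘ ♖│1
  ─────────────────
  a b c d e f g h

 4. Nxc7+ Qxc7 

  a b c d e f g h
  ─────────────────
8│♜ · ♝ · ♚ ♝ · ♜│8
7│♟ ♟ ♛ ♟ ♟ ♟ ♟ ·│7
6│· · ♞ · · ♞ · ♟│6
5│· · · · · · · ·│5
4│· · ♙ · · · · ·│4
3│· · · · · · · ·│3
2│♙ ♙ · ♙ ♙ ♙ ♙ ♙│2
1│♖ · ♗ ♕ ♔ ♗ ♘ ♖│1
  ─────────────────
  a b c d e f g h

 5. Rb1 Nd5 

  a b c d e f g h
  ─────────────────
8│♜ · ♝ · ♚ ♝ · ♜│8
7│♟ ♟ ♛ ♟ ♟ ♟ ♟ ·│7
6│· · ♞ · · · · ♟│6
5│· · · ♞ · · · ·│5
4│· · ♙ · · · · ·│4
3│· · · · · · · ·│3
2│♙ ♙ · ♙ ♙ ♙ ♙ ♙│2
1│· ♖ ♗ ♕ ♔ ♗ ♘ ♖│1
  ─────────────────
  a b c d e f g h



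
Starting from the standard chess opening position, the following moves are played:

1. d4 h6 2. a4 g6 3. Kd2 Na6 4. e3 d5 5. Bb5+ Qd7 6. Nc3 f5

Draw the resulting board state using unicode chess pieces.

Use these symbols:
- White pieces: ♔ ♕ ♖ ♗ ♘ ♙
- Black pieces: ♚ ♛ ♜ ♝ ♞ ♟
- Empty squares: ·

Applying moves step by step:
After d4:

♜ ♞ ♝ ♛ ♚ ♝ ♞ ♜
♟ ♟ ♟ ♟ ♟ ♟ ♟ ♟
· · · · · · · ·
· · · · · · · ·
· · · ♙ · · · ·
· · · · · · · ·
♙ ♙ ♙ · ♙ ♙ ♙ ♙
♖ ♘ ♗ ♕ ♔ ♗ ♘ ♖


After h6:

♜ ♞ ♝ ♛ ♚ ♝ ♞ ♜
♟ ♟ ♟ ♟ ♟ ♟ ♟ ·
· · · · · · · ♟
· · · · · · · ·
· · · ♙ · · · ·
· · · · · · · ·
♙ ♙ ♙ · ♙ ♙ ♙ ♙
♖ ♘ ♗ ♕ ♔ ♗ ♘ ♖


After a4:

♜ ♞ ♝ ♛ ♚ ♝ ♞ ♜
♟ ♟ ♟ ♟ ♟ ♟ ♟ ·
· · · · · · · ♟
· · · · · · · ·
♙ · · ♙ · · · ·
· · · · · · · ·
· ♙ ♙ · ♙ ♙ ♙ ♙
♖ ♘ ♗ ♕ ♔ ♗ ♘ ♖


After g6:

♜ ♞ ♝ ♛ ♚ ♝ ♞ ♜
♟ ♟ ♟ ♟ ♟ ♟ · ·
· · · · · · ♟ ♟
· · · · · · · ·
♙ · · ♙ · · · ·
· · · · · · · ·
· ♙ ♙ · ♙ ♙ ♙ ♙
♖ ♘ ♗ ♕ ♔ ♗ ♘ ♖


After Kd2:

♜ ♞ ♝ ♛ ♚ ♝ ♞ ♜
♟ ♟ ♟ ♟ ♟ ♟ · ·
· · · · · · ♟ ♟
· · · · · · · ·
♙ · · ♙ · · · ·
· · · · · · · ·
· ♙ ♙ ♔ ♙ ♙ ♙ ♙
♖ ♘ ♗ ♕ · ♗ ♘ ♖


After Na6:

♜ · ♝ ♛ ♚ ♝ ♞ ♜
♟ ♟ ♟ ♟ ♟ ♟ · ·
♞ · · · · · ♟ ♟
· · · · · · · ·
♙ · · ♙ · · · ·
· · · · · · · ·
· ♙ ♙ ♔ ♙ ♙ ♙ ♙
♖ ♘ ♗ ♕ · ♗ ♘ ♖


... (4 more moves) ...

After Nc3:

♜ · ♝ · ♚ ♝ ♞ ♜
♟ ♟ ♟ ♛ ♟ ♟ · ·
♞ · · · · · ♟ ♟
· ♗ · ♟ · · · ·
♙ · · ♙ · · · ·
· · ♘ · ♙ · · ·
· ♙ ♙ ♔ · ♙ ♙ ♙
♖ · ♗ ♕ · · ♘ ♖


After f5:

♜ · ♝ · ♚ ♝ ♞ ♜
♟ ♟ ♟ ♛ ♟ · · ·
♞ · · · · · ♟ ♟
· ♗ · ♟ · ♟ · ·
♙ · · ♙ · · · ·
· · ♘ · ♙ · · ·
· ♙ ♙ ♔ · ♙ ♙ ♙
♖ · ♗ ♕ · · ♘ ♖



  a b c d e f g h
  ─────────────────
8│♜ · ♝ · ♚ ♝ ♞ ♜│8
7│♟ ♟ ♟ ♛ ♟ · · ·│7
6│♞ · · · · · ♟ ♟│6
5│· ♗ · ♟ · ♟ · ·│5
4│♙ · · ♙ · · · ·│4
3│· · ♘ · ♙ · · ·│3
2│· ♙ ♙ ♔ · ♙ ♙ ♙│2
1│♖ · ♗ ♕ · · ♘ ♖│1
  ─────────────────
  a b c d e f g h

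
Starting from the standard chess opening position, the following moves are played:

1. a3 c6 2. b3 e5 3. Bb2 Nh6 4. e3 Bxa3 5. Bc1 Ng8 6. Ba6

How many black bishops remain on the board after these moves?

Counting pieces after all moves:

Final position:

  a b c d e f g h
  ─────────────────
8│♜ ♞ ♝ ♛ ♚ · ♞ ♜│8
7│♟ ♟ · ♟ · ♟ ♟ ♟│7
6│♗ · ♟ · · · · ·│6
5│· · · · ♟ · · ·│5
4│· · · · · · · ·│4
3│♝ ♙ · · ♙ · · ·│3
2│· · ♙ ♙ · ♙ ♙ ♙│2
1│♖ ♘ ♗ ♕ ♔ · ♘ ♖│1
  ─────────────────
  a b c d e f g h


2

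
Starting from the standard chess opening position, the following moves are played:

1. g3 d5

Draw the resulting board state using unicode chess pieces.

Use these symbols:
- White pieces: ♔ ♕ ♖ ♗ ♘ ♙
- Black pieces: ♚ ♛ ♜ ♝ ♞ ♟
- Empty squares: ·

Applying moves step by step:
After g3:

♜ ♞ ♝ ♛ ♚ ♝ ♞ ♜
♟ ♟ ♟ ♟ ♟ ♟ ♟ ♟
· · · · · · · ·
· · · · · · · ·
· · · · · · · ·
· · · · · · ♙ ·
♙ ♙ ♙ ♙ ♙ ♙ · ♙
♖ ♘ ♗ ♕ ♔ ♗ ♘ ♖


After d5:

♜ ♞ ♝ ♛ ♚ ♝ ♞ ♜
♟ ♟ ♟ · ♟ ♟ ♟ ♟
· · · · · · · ·
· · · ♟ · · · ·
· · · · · · · ·
· · · · · · ♙ ·
♙ ♙ ♙ ♙ ♙ ♙ · ♙
♖ ♘ ♗ ♕ ♔ ♗ ♘ ♖



  a b c d e f g h
  ─────────────────
8│♜ ♞ ♝ ♛ ♚ ♝ ♞ ♜│8
7│♟ ♟ ♟ · ♟ ♟ ♟ ♟│7
6│· · · · · · · ·│6
5│· · · ♟ · · · ·│5
4│· · · · · · · ·│4
3│· · · · · · ♙ ·│3
2│♙ ♙ ♙ ♙ ♙ ♙ · ♙│2
1│♖ ♘ ♗ ♕ ♔ ♗ ♘ ♖│1
  ─────────────────
  a b c d e f g h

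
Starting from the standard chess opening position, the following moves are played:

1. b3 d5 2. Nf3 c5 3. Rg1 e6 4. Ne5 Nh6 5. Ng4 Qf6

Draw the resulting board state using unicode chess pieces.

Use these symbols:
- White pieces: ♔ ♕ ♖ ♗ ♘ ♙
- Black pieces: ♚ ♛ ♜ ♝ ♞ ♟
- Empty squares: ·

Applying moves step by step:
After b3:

♜ ♞ ♝ ♛ ♚ ♝ ♞ ♜
♟ ♟ ♟ ♟ ♟ ♟ ♟ ♟
· · · · · · · ·
· · · · · · · ·
· · · · · · · ·
· ♙ · · · · · ·
♙ · ♙ ♙ ♙ ♙ ♙ ♙
♖ ♘ ♗ ♕ ♔ ♗ ♘ ♖


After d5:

♜ ♞ ♝ ♛ ♚ ♝ ♞ ♜
♟ ♟ ♟ · ♟ ♟ ♟ ♟
· · · · · · · ·
· · · ♟ · · · ·
· · · · · · · ·
· ♙ · · · · · ·
♙ · ♙ ♙ ♙ ♙ ♙ ♙
♖ ♘ ♗ ♕ ♔ ♗ ♘ ♖


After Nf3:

♜ ♞ ♝ ♛ ♚ ♝ ♞ ♜
♟ ♟ ♟ · ♟ ♟ ♟ ♟
· · · · · · · ·
· · · ♟ · · · ·
· · · · · · · ·
· ♙ · · · ♘ · ·
♙ · ♙ ♙ ♙ ♙ ♙ ♙
♖ ♘ ♗ ♕ ♔ ♗ · ♖


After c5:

♜ ♞ ♝ ♛ ♚ ♝ ♞ ♜
♟ ♟ · · ♟ ♟ ♟ ♟
· · · · · · · ·
· · ♟ ♟ · · · ·
· · · · · · · ·
· ♙ · · · ♘ · ·
♙ · ♙ ♙ ♙ ♙ ♙ ♙
♖ ♘ ♗ ♕ ♔ ♗ · ♖


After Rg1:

♜ ♞ ♝ ♛ ♚ ♝ ♞ ♜
♟ ♟ · · ♟ ♟ ♟ ♟
· · · · · · · ·
· · ♟ ♟ · · · ·
· · · · · · · ·
· ♙ · · · ♘ · ·
♙ · ♙ ♙ ♙ ♙ ♙ ♙
♖ ♘ ♗ ♕ ♔ ♗ ♖ ·


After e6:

♜ ♞ ♝ ♛ ♚ ♝ ♞ ♜
♟ ♟ · · · ♟ ♟ ♟
· · · · ♟ · · ·
· · ♟ ♟ · · · ·
· · · · · · · ·
· ♙ · · · ♘ · ·
♙ · ♙ ♙ ♙ ♙ ♙ ♙
♖ ♘ ♗ ♕ ♔ ♗ ♖ ·


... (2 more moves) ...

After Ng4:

♜ ♞ ♝ ♛ ♚ ♝ · ♜
♟ ♟ · · · ♟ ♟ ♟
· · · · ♟ · · ♞
· · ♟ ♟ · · · ·
· · · · · · ♘ ·
· ♙ · · · · · ·
♙ · ♙ ♙ ♙ ♙ ♙ ♙
♖ ♘ ♗ ♕ ♔ ♗ ♖ ·


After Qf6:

♜ ♞ ♝ · ♚ ♝ · ♜
♟ ♟ · · · ♟ ♟ ♟
· · · · ♟ ♛ · ♞
· · ♟ ♟ · · · ·
· · · · · · ♘ ·
· ♙ · · · · · ·
♙ · ♙ ♙ ♙ ♙ ♙ ♙
♖ ♘ ♗ ♕ ♔ ♗ ♖ ·



  a b c d e f g h
  ─────────────────
8│♜ ♞ ♝ · ♚ ♝ · ♜│8
7│♟ ♟ · · · ♟ ♟ ♟│7
6│· · · · ♟ ♛ · ♞│6
5│· · ♟ ♟ · · · ·│5
4│· · · · · · ♘ ·│4
3│· ♙ · · · · · ·│3
2│♙ · ♙ ♙ ♙ ♙ ♙ ♙│2
1│♖ ♘ ♗ ♕ ♔ ♗ ♖ ·│1
  ─────────────────
  a b c d e f g h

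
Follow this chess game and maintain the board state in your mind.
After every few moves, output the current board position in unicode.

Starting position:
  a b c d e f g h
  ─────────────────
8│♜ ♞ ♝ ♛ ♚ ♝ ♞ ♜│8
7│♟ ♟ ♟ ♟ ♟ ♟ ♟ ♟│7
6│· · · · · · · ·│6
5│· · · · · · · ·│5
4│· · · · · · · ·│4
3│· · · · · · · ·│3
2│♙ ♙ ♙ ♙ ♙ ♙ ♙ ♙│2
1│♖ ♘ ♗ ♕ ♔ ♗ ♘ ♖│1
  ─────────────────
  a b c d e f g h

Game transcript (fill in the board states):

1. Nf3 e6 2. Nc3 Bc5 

  a b c d e f g h
  ─────────────────
8│♜ ♞ ♝ ♛ ♚ · ♞ ♜│8
7│♟ ♟ ♟ ♟ · ♟ ♟ ♟│7
6│· · · · ♟ · · ·│6
5│· · ♝ · · · · ·│5
4│· · · · · · · ·│4
3│· · ♘ · · ♘ · ·│3
2│♙ ♙ ♙ ♙ ♙ ♙ ♙ ♙│2
1│♖ · ♗ ♕ ♔ ♗ · ♖│1
  ─────────────────
  a b c d e f g h

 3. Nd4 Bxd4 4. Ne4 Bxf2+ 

  a b c d e f g h
  ─────────────────
8│♜ ♞ ♝ ♛ ♚ · ♞ ♜│8
7│♟ ♟ ♟ ♟ · ♟ ♟ ♟│7
6│· · · · ♟ · · ·│6
5│· · · · · · · ·│5
4│· · · · ♘ · · ·│4
3│· · · · · · · ·│3
2│♙ ♙ ♙ ♙ ♙ ♝ ♙ ♙│2
1│♖ · ♗ ♕ ♔ ♗ · ♖│1
  ─────────────────
  a b c d e f g h

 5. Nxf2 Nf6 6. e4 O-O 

  a b c d e f g h
  ─────────────────
8│♜ ♞ ♝ ♛ · ♜ ♚ ·│8
7│♟ ♟ ♟ ♟ · ♟ ♟ ♟│7
6│· · · · ♟ ♞ · ·│6
5│· · · · · · · ·│5
4│· · · · ♙ · · ·│4
3│· · · · · · · ·│3
2│♙ ♙ ♙ ♙ · ♘ ♙ ♙│2
1│♖ · ♗ ♕ ♔ ♗ · ♖│1
  ─────────────────
  a b c d e f g h

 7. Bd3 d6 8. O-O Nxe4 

  a b c d e f g h
  ─────────────────
8│♜ ♞ ♝ ♛ · ♜ ♚ ·│8
7│♟ ♟ ♟ · · ♟ ♟ ♟│7
6│· · · ♟ ♟ · · ·│6
5│· · · · · · · ·│5
4│· · · · ♞ · · ·│4
3│· · · ♗ · · · ·│3
2│♙ ♙ ♙ ♙ · ♘ ♙ ♙│2
1│♖ · ♗ ♕ · ♖ ♔ ·│1
  ─────────────────
  a b c d e f g h

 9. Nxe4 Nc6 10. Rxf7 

  a b c d e f g h
  ─────────────────
8│♜ · ♝ ♛ · ♜ ♚ ·│8
7│♟ ♟ ♟ · · ♖ ♟ ♟│7
6│· · ♞ ♟ ♟ · · ·│6
5│· · · · · · · ·│5
4│· · · · ♘ · · ·│4
3│· · · ♗ · · · ·│3
2│♙ ♙ ♙ ♙ · · ♙ ♙│2
1│♖ · ♗ ♕ · · ♔ ·│1
  ─────────────────
  a b c d e f g h


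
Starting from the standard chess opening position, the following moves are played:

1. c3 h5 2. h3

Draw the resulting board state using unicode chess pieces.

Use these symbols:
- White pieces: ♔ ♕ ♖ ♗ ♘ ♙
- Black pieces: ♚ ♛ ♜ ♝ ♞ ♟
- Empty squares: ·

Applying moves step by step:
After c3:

♜ ♞ ♝ ♛ ♚ ♝ ♞ ♜
♟ ♟ ♟ ♟ ♟ ♟ ♟ ♟
· · · · · · · ·
· · · · · · · ·
· · · · · · · ·
· · ♙ · · · · ·
♙ ♙ · ♙ ♙ ♙ ♙ ♙
♖ ♘ ♗ ♕ ♔ ♗ ♘ ♖


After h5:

♜ ♞ ♝ ♛ ♚ ♝ ♞ ♜
♟ ♟ ♟ ♟ ♟ ♟ ♟ ·
· · · · · · · ·
· · · · · · · ♟
· · · · · · · ·
· · ♙ · · · · ·
♙ ♙ · ♙ ♙ ♙ ♙ ♙
♖ ♘ ♗ ♕ ♔ ♗ ♘ ♖


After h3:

♜ ♞ ♝ ♛ ♚ ♝ ♞ ♜
♟ ♟ ♟ ♟ ♟ ♟ ♟ ·
· · · · · · · ·
· · · · · · · ♟
· · · · · · · ·
· · ♙ · · · · ♙
♙ ♙ · ♙ ♙ ♙ ♙ ·
♖ ♘ ♗ ♕ ♔ ♗ ♘ ♖



  a b c d e f g h
  ─────────────────
8│♜ ♞ ♝ ♛ ♚ ♝ ♞ ♜│8
7│♟ ♟ ♟ ♟ ♟ ♟ ♟ ·│7
6│· · · · · · · ·│6
5│· · · · · · · ♟│5
4│· · · · · · · ·│4
3│· · ♙ · · · · ♙│3
2│♙ ♙ · ♙ ♙ ♙ ♙ ·│2
1│♖ ♘ ♗ ♕ ♔ ♗ ♘ ♖│1
  ─────────────────
  a b c d e f g h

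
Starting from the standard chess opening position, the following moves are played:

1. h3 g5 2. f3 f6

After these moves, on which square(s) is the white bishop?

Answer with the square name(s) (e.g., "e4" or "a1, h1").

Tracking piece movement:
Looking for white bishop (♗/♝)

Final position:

  a b c d e f g h
  ─────────────────
8│♜ ♞ ♝ ♛ ♚ ♝ ♞ ♜│8
7│♟ ♟ ♟ ♟ ♟ · · ♟│7
6│· · · · · ♟ · ·│6
5│· · · · · · ♟ ·│5
4│· · · · · · · ·│4
3│· · · · · ♙ · ♙│3
2│♙ ♙ ♙ ♙ ♙ · ♙ ·│2
1│♖ ♘ ♗ ♕ ♔ ♗ ♘ ♖│1
  ─────────────────
  a b c d e f g h


c1, f1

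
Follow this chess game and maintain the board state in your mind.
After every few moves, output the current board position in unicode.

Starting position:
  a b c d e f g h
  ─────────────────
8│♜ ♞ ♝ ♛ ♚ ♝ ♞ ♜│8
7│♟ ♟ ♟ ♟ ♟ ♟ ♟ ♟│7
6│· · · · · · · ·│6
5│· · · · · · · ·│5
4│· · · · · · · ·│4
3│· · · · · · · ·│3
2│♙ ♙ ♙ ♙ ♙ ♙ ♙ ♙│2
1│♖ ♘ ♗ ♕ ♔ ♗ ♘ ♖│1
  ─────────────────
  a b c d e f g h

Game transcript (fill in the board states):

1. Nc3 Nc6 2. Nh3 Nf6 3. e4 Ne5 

  a b c d e f g h
  ─────────────────
8│♜ · ♝ ♛ ♚ ♝ · ♜│8
7│♟ ♟ ♟ ♟ ♟ ♟ ♟ ♟│7
6│· · · · · ♞ · ·│6
5│· · · · ♞ · · ·│5
4│· · · · ♙ · · ·│4
3│· · ♘ · · · · ♘│3
2│♙ ♙ ♙ ♙ · ♙ ♙ ♙│2
1│♖ · ♗ ♕ ♔ ♗ · ♖│1
  ─────────────────
  a b c d e f g h

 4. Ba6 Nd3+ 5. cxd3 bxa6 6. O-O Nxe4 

  a b c d e f g h
  ─────────────────
8│♜ · ♝ ♛ ♚ ♝ · ♜│8
7│♟ · ♟ ♟ ♟ ♟ ♟ ♟│7
6│♟ · · · · · · ·│6
5│· · · · · · · ·│5
4│· · · · ♞ · · ·│4
3│· · ♘ ♙ · · · ♘│3
2│♙ ♙ · ♙ · ♙ ♙ ♙│2
1│♖ · ♗ ♕ · ♖ ♔ ·│1
  ─────────────────
  a b c d e f g h

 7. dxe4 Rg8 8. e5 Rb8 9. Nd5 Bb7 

  a b c d e f g h
  ─────────────────
8│· ♜ · ♛ ♚ ♝ ♜ ·│8
7│♟ ♝ ♟ ♟ ♟ ♟ ♟ ♟│7
6│♟ · · · · · · ·│6
5│· · · ♘ ♙ · · ·│5
4│· · · · · · · ·│4
3│· · · · · · · ♘│3
2│♙ ♙ · ♙ · ♙ ♙ ♙│2
1│♖ · ♗ ♕ · ♖ ♔ ·│1
  ─────────────────
  a b c d e f g h

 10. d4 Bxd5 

  a b c d e f g h
  ─────────────────
8│· ♜ · ♛ ♚ ♝ ♜ ·│8
7│♟ · ♟ ♟ ♟ ♟ ♟ ♟│7
6│♟ · · · · · · ·│6
5│· · · ♝ ♙ · · ·│5
4│· · · ♙ · · · ·│4
3│· · · · · · · ♘│3
2│♙ ♙ · · · ♙ ♙ ♙│2
1│♖ · ♗ ♕ · ♖ ♔ ·│1
  ─────────────────
  a b c d e f g h


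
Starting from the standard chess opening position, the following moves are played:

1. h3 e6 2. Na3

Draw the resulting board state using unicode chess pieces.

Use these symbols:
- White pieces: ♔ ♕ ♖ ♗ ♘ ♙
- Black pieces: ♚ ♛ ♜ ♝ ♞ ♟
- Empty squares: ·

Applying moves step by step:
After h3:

♜ ♞ ♝ ♛ ♚ ♝ ♞ ♜
♟ ♟ ♟ ♟ ♟ ♟ ♟ ♟
· · · · · · · ·
· · · · · · · ·
· · · · · · · ·
· · · · · · · ♙
♙ ♙ ♙ ♙ ♙ ♙ ♙ ·
♖ ♘ ♗ ♕ ♔ ♗ ♘ ♖


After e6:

♜ ♞ ♝ ♛ ♚ ♝ ♞ ♜
♟ ♟ ♟ ♟ · ♟ ♟ ♟
· · · · ♟ · · ·
· · · · · · · ·
· · · · · · · ·
· · · · · · · ♙
♙ ♙ ♙ ♙ ♙ ♙ ♙ ·
♖ ♘ ♗ ♕ ♔ ♗ ♘ ♖


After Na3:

♜ ♞ ♝ ♛ ♚ ♝ ♞ ♜
♟ ♟ ♟ ♟ · ♟ ♟ ♟
· · · · ♟ · · ·
· · · · · · · ·
· · · · · · · ·
♘ · · · · · · ♙
♙ ♙ ♙ ♙ ♙ ♙ ♙ ·
♖ · ♗ ♕ ♔ ♗ ♘ ♖



  a b c d e f g h
  ─────────────────
8│♜ ♞ ♝ ♛ ♚ ♝ ♞ ♜│8
7│♟ ♟ ♟ ♟ · ♟ ♟ ♟│7
6│· · · · ♟ · · ·│6
5│· · · · · · · ·│5
4│· · · · · · · ·│4
3│♘ · · · · · · ♙│3
2│♙ ♙ ♙ ♙ ♙ ♙ ♙ ·│2
1│♖ · ♗ ♕ ♔ ♗ ♘ ♖│1
  ─────────────────
  a b c d e f g h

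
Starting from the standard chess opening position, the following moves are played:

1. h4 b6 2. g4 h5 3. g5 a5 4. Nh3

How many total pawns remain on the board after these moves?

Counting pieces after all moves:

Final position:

  a b c d e f g h
  ─────────────────
8│♜ ♞ ♝ ♛ ♚ ♝ ♞ ♜│8
7│· · ♟ ♟ ♟ ♟ ♟ ·│7
6│· ♟ · · · · · ·│6
5│♟ · · · · · ♙ ♟│5
4│· · · · · · · ♙│4
3│· · · · · · · ♘│3
2│♙ ♙ ♙ ♙ ♙ ♙ · ·│2
1│♖ ♘ ♗ ♕ ♔ ♗ · ♖│1
  ─────────────────
  a b c d e f g h


16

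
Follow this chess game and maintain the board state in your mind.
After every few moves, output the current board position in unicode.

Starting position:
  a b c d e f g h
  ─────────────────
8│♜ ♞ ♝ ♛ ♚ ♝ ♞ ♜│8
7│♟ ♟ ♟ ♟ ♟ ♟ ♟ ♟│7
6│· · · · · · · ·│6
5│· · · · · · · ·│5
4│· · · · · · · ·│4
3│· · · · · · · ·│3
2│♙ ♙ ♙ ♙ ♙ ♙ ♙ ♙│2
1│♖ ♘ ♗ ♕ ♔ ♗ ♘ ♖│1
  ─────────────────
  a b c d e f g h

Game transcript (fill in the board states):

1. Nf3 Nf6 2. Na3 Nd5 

  a b c d e f g h
  ─────────────────
8│♜ ♞ ♝ ♛ ♚ ♝ · ♜│8
7│♟ ♟ ♟ ♟ ♟ ♟ ♟ ♟│7
6│· · · · · · · ·│6
5│· · · ♞ · · · ·│5
4│· · · · · · · ·│4
3│♘ · · · · ♘ · ·│3
2│♙ ♙ ♙ ♙ ♙ ♙ ♙ ♙│2
1│♖ · ♗ ♕ ♔ ♗ · ♖│1
  ─────────────────
  a b c d e f g h

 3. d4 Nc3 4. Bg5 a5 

  a b c d e f g h
  ─────────────────
8│♜ ♞ ♝ ♛ ♚ ♝ · ♜│8
7│· ♟ ♟ ♟ ♟ ♟ ♟ ♟│7
6│· · · · · · · ·│6
5│♟ · · · · · ♗ ·│5
4│· · · ♙ · · · ·│4
3│♘ · ♞ · · ♘ · ·│3
2│♙ ♙ ♙ · ♙ ♙ ♙ ♙│2
1│♖ · · ♕ ♔ ♗ · ♖│1
  ─────────────────
  a b c d e f g h

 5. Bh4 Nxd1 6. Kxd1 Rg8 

  a b c d e f g h
  ─────────────────
8│♜ ♞ ♝ ♛ ♚ ♝ ♜ ·│8
7│· ♟ ♟ ♟ ♟ ♟ ♟ ♟│7
6│· · · · · · · ·│6
5│♟ · · · · · · ·│5
4│· · · ♙ · · · ♗│4
3│♘ · · · · ♘ · ·│3
2│♙ ♙ ♙ · ♙ ♙ ♙ ♙│2
1│♖ · · ♔ · ♗ · ♖│1
  ─────────────────
  a b c d e f g h

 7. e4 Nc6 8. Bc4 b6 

  a b c d e f g h
  ─────────────────
8│♜ · ♝ ♛ ♚ ♝ ♜ ·│8
7│· · ♟ ♟ ♟ ♟ ♟ ♟│7
6│· ♟ ♞ · · · · ·│6
5│♟ · · · · · · ·│5
4│· · ♗ ♙ ♙ · · ♗│4
3│♘ · · · · ♘ · ·│3
2│♙ ♙ ♙ · · ♙ ♙ ♙│2
1│♖ · · ♔ · · · ♖│1
  ─────────────────
  a b c d e f g h



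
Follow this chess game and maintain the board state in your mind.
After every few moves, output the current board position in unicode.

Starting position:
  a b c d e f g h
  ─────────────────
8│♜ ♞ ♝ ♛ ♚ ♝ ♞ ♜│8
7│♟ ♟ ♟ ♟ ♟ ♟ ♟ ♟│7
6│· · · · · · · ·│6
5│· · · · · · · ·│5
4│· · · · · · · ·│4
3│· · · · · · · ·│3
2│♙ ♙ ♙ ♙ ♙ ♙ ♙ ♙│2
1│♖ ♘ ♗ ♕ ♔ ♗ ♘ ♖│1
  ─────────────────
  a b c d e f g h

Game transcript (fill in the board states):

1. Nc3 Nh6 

  a b c d e f g h
  ─────────────────
8│♜ ♞ ♝ ♛ ♚ ♝ · ♜│8
7│♟ ♟ ♟ ♟ ♟ ♟ ♟ ♟│7
6│· · · · · · · ♞│6
5│· · · · · · · ·│5
4│· · · · · · · ·│4
3│· · ♘ · · · · ·│3
2│♙ ♙ ♙ ♙ ♙ ♙ ♙ ♙│2
1│♖ · ♗ ♕ ♔ ♗ ♘ ♖│1
  ─────────────────
  a b c d e f g h

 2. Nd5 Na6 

  a b c d e f g h
  ─────────────────
8│♜ · ♝ ♛ ♚ ♝ · ♜│8
7│♟ ♟ ♟ ♟ ♟ ♟ ♟ ♟│7
6│♞ · · · · · · ♞│6
5│· · · ♘ · · · ·│5
4│· · · · · · · ·│4
3│· · · · · · · ·│3
2│♙ ♙ ♙ ♙ ♙ ♙ ♙ ♙│2
1│♖ · ♗ ♕ ♔ ♗ ♘ ♖│1
  ─────────────────
  a b c d e f g h

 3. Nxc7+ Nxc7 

  a b c d e f g h
  ─────────────────
8│♜ · ♝ ♛ ♚ ♝ · ♜│8
7│♟ ♟ ♞ ♟ ♟ ♟ ♟ ♟│7
6│· · · · · · · ♞│6
5│· · · · · · · ·│5
4│· · · · · · · ·│4
3│· · · · · · · ·│3
2│♙ ♙ ♙ ♙ ♙ ♙ ♙ ♙│2
1│♖ · ♗ ♕ ♔ ♗ ♘ ♖│1
  ─────────────────
  a b c d e f g h



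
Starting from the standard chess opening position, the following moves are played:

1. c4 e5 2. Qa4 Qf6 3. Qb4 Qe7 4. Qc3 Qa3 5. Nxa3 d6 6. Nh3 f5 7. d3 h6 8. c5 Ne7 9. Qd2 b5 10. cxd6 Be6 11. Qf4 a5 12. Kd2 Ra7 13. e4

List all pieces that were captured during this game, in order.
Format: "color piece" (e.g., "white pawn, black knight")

Tracking captures:
  Nxa3: captured black queen
  cxd6: captured black pawn

black queen, black pawn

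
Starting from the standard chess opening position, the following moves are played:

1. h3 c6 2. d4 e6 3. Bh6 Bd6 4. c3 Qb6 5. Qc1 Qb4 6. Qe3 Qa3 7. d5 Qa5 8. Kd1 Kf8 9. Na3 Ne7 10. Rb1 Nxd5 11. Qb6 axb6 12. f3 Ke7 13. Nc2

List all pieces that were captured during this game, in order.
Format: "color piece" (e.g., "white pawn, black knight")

Tracking captures:
  Nxd5: captured white pawn
  axb6: captured white queen

white pawn, white queen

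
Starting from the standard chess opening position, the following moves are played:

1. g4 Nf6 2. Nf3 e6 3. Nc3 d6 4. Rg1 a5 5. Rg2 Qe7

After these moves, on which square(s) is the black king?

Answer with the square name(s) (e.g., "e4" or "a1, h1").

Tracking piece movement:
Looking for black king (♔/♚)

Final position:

  a b c d e f g h
  ─────────────────
8│♜ ♞ ♝ · ♚ ♝ · ♜│8
7│· ♟ ♟ · ♛ ♟ ♟ ♟│7
6│· · · ♟ ♟ ♞ · ·│6
5│♟ · · · · · · ·│5
4│· · · · · · ♙ ·│4
3│· · ♘ · · ♘ · ·│3
2│♙ ♙ ♙ ♙ ♙ ♙ ♖ ♙│2
1│♖ · ♗ ♕ ♔ ♗ · ·│1
  ─────────────────
  a b c d e f g h


e8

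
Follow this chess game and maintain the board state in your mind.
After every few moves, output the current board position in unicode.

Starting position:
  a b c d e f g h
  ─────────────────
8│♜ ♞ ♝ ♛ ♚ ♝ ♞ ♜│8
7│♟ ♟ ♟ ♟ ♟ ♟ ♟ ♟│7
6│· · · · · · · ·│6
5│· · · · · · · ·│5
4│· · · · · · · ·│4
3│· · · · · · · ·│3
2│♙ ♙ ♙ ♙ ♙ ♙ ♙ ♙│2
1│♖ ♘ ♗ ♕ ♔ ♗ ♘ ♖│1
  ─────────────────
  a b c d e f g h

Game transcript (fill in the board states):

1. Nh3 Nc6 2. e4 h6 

  a b c d e f g h
  ─────────────────
8│♜ · ♝ ♛ ♚ ♝ ♞ ♜│8
7│♟ ♟ ♟ ♟ ♟ ♟ ♟ ·│7
6│· · ♞ · · · · ♟│6
5│· · · · · · · ·│5
4│· · · · ♙ · · ·│4
3│· · · · · · · ♘│3
2│♙ ♙ ♙ ♙ · ♙ ♙ ♙│2
1│♖ ♘ ♗ ♕ ♔ ♗ · ♖│1
  ─────────────────
  a b c d e f g h

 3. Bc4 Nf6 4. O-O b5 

  a b c d e f g h
  ─────────────────
8│♜ · ♝ ♛ ♚ ♝ · ♜│8
7│♟ · ♟ ♟ ♟ ♟ ♟ ·│7
6│· · ♞ · · ♞ · ♟│6
5│· ♟ · · · · · ·│5
4│· · ♗ · ♙ · · ·│4
3│· · · · · · · ♘│3
2│♙ ♙ ♙ ♙ · ♙ ♙ ♙│2
1│♖ ♘ ♗ ♕ · ♖ ♔ ·│1
  ─────────────────
  a b c d e f g h

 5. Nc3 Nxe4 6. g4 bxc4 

  a b c d e f g h
  ─────────────────
8│♜ · ♝ ♛ ♚ ♝ · ♜│8
7│♟ · ♟ ♟ ♟ ♟ ♟ ·│7
6│· · ♞ · · · · ♟│6
5│· · · · · · · ·│5
4│· · ♟ · ♞ · ♙ ·│4
3│· · ♘ · · · · ♘│3
2│♙ ♙ ♙ ♙ · ♙ · ♙│2
1│♖ · ♗ ♕ · ♖ ♔ ·│1
  ─────────────────
  a b c d e f g h

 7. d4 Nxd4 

  a b c d e f g h
  ─────────────────
8│♜ · ♝ ♛ ♚ ♝ · ♜│8
7│♟ · ♟ ♟ ♟ ♟ ♟ ·│7
6│· · · · · · · ♟│6
5│· · · · · · · ·│5
4│· · ♟ ♞ ♞ · ♙ ·│4
3│· · ♘ · · · · ♘│3
2│♙ ♙ ♙ · · ♙ · ♙│2
1│♖ · ♗ ♕ · ♖ ♔ ·│1
  ─────────────────
  a b c d e f g h


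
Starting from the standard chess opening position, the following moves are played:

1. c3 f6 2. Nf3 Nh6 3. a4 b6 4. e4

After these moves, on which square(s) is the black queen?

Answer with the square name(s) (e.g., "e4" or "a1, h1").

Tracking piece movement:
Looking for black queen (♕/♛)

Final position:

  a b c d e f g h
  ─────────────────
8│♜ ♞ ♝ ♛ ♚ ♝ · ♜│8
7│♟ · ♟ ♟ ♟ · ♟ ♟│7
6│· ♟ · · · ♟ · ♞│6
5│· · · · · · · ·│5
4│♙ · · · ♙ · · ·│4
3│· · ♙ · · ♘ · ·│3
2│· ♙ · ♙ · ♙ ♙ ♙│2
1│♖ ♘ ♗ ♕ ♔ ♗ · ♖│1
  ─────────────────
  a b c d e f g h


d8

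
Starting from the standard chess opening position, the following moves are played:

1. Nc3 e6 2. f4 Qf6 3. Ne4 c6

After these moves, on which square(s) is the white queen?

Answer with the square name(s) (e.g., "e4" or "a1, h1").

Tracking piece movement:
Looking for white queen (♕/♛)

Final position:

  a b c d e f g h
  ─────────────────
8│♜ ♞ ♝ · ♚ ♝ ♞ ♜│8
7│♟ ♟ · ♟ · ♟ ♟ ♟│7
6│· · ♟ · ♟ ♛ · ·│6
5│· · · · · · · ·│5
4│· · · · ♘ ♙ · ·│4
3│· · · · · · · ·│3
2│♙ ♙ ♙ ♙ ♙ · ♙ ♙│2
1│♖ · ♗ ♕ ♔ ♗ ♘ ♖│1
  ─────────────────
  a b c d e f g h


d1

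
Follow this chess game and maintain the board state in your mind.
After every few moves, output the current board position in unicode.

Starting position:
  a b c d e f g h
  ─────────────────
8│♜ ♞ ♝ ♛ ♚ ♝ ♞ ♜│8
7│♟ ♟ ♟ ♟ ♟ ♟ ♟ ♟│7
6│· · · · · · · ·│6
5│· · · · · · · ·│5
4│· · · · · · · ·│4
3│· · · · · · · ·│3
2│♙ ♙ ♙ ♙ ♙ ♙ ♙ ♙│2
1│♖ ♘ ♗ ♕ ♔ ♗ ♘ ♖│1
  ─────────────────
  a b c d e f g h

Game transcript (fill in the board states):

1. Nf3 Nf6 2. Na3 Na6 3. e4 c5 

  a b c d e f g h
  ─────────────────
8│♜ · ♝ ♛ ♚ ♝ · ♜│8
7│♟ ♟ · ♟ ♟ ♟ ♟ ♟│7
6│♞ · · · · ♞ · ·│6
5│· · ♟ · · · · ·│5
4│· · · · ♙ · · ·│4
3│♘ · · · · ♘ · ·│3
2│♙ ♙ ♙ ♙ · ♙ ♙ ♙│2
1│♖ · ♗ ♕ ♔ ♗ · ♖│1
  ─────────────────
  a b c d e f g h

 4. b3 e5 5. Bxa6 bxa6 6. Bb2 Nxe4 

  a b c d e f g h
  ─────────────────
8│♜ · ♝ ♛ ♚ ♝ · ♜│8
7│♟ · · ♟ · ♟ ♟ ♟│7
6│♟ · · · · · · ·│6
5│· · ♟ · ♟ · · ·│5
4│· · · · ♞ · · ·│4
3│♘ ♙ · · · ♘ · ·│3
2│♙ ♗ ♙ ♙ · ♙ ♙ ♙│2
1│♖ · · ♕ ♔ · · ♖│1
  ─────────────────
  a b c d e f g h

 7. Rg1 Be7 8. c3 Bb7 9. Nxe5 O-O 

  a b c d e f g h
  ─────────────────
8│♜ · · ♛ · ♜ ♚ ·│8
7│♟ ♝ · ♟ ♝ ♟ ♟ ♟│7
6│♟ · · · · · · ·│6
5│· · ♟ · ♘ · · ·│5
4│· · · · ♞ · · ·│4
3│♘ ♙ ♙ · · · · ·│3
2│♙ ♗ · ♙ · ♙ ♙ ♙│2
1│♖ · · ♕ ♔ · ♖ ·│1
  ─────────────────
  a b c d e f g h

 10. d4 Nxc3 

  a b c d e f g h
  ─────────────────
8│♜ · · ♛ · ♜ ♚ ·│8
7│♟ ♝ · ♟ ♝ ♟ ♟ ♟│7
6│♟ · · · · · · ·│6
5│· · ♟ · ♘ · · ·│5
4│· · · ♙ · · · ·│4
3│♘ ♙ ♞ · · · · ·│3
2│♙ ♗ · · · ♙ ♙ ♙│2
1│♖ · · ♕ ♔ · ♖ ·│1
  ─────────────────
  a b c d e f g h


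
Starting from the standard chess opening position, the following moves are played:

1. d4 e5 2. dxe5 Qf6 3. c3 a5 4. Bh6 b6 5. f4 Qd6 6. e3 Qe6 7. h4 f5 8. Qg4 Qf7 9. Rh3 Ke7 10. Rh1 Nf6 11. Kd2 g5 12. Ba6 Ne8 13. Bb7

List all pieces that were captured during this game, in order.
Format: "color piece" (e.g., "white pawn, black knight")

Tracking captures:
  dxe5: captured black pawn

black pawn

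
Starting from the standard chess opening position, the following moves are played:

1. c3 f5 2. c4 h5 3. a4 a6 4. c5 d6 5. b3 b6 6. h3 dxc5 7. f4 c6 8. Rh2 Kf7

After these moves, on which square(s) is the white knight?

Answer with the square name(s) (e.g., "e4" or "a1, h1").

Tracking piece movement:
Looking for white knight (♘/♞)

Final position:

  a b c d e f g h
  ─────────────────
8│♜ ♞ ♝ ♛ · ♝ ♞ ♜│8
7│· · · · ♟ ♚ ♟ ·│7
6│♟ ♟ ♟ · · · · ·│6
5│· · ♟ · · ♟ · ♟│5
4│♙ · · · · ♙ · ·│4
3│· ♙ · · · · · ♙│3
2│· · · ♙ ♙ · ♙ ♖│2
1│♖ ♘ ♗ ♕ ♔ ♗ ♘ ·│1
  ─────────────────
  a b c d e f g h


b1, g1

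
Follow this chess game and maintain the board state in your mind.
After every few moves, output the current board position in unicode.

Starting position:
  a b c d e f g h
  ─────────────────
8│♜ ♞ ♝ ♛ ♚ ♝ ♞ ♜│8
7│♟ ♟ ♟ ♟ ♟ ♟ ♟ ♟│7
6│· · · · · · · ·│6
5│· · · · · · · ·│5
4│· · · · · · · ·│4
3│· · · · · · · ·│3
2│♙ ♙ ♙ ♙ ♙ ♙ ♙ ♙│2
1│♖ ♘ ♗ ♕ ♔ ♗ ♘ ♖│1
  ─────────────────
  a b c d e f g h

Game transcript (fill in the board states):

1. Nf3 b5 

  a b c d e f g h
  ─────────────────
8│♜ ♞ ♝ ♛ ♚ ♝ ♞ ♜│8
7│♟ · ♟ ♟ ♟ ♟ ♟ ♟│7
6│· · · · · · · ·│6
5│· ♟ · · · · · ·│5
4│· · · · · · · ·│4
3│· · · · · ♘ · ·│3
2│♙ ♙ ♙ ♙ ♙ ♙ ♙ ♙│2
1│♖ ♘ ♗ ♕ ♔ ♗ · ♖│1
  ─────────────────
  a b c d e f g h

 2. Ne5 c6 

  a b c d e f g h
  ─────────────────
8│♜ ♞ ♝ ♛ ♚ ♝ ♞ ♜│8
7│♟ · · ♟ ♟ ♟ ♟ ♟│7
6│· · ♟ · · · · ·│6
5│· ♟ · · ♘ · · ·│5
4│· · · · · · · ·│4
3│· · · · · · · ·│3
2│♙ ♙ ♙ ♙ ♙ ♙ ♙ ♙│2
1│♖ ♘ ♗ ♕ ♔ ♗ · ♖│1
  ─────────────────
  a b c d e f g h

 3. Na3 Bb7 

  a b c d e f g h
  ─────────────────
8│♜ ♞ · ♛ ♚ ♝ ♞ ♜│8
7│♟ ♝ · ♟ ♟ ♟ ♟ ♟│7
6│· · ♟ · · · · ·│6
5│· ♟ · · ♘ · · ·│5
4│· · · · · · · ·│4
3│♘ · · · · · · ·│3
2│♙ ♙ ♙ ♙ ♙ ♙ ♙ ♙│2
1│♖ · ♗ ♕ ♔ ♗ · ♖│1
  ─────────────────
  a b c d e f g h

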